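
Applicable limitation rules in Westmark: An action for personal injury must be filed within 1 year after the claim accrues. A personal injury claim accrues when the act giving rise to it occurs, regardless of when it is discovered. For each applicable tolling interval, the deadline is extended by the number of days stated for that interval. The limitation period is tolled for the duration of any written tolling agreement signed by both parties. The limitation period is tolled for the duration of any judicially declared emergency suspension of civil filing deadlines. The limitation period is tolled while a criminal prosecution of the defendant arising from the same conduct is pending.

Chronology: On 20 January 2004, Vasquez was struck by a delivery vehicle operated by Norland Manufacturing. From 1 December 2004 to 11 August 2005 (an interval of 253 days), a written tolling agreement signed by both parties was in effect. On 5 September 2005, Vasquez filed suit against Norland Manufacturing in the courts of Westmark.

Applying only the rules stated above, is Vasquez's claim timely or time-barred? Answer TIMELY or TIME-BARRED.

The limitation period began to run on 20 January 2004.
1 year from 20 January 2004 is 20 January 2005.
The written tolling agreement from 1 December 2004 to 11 August 2005 tolled the period for 253 days, extending the deadline to 30 September 2005.
The 5 September 2005 filing precedes the 30 September 2005 deadline; the claim is timely.

TIMELY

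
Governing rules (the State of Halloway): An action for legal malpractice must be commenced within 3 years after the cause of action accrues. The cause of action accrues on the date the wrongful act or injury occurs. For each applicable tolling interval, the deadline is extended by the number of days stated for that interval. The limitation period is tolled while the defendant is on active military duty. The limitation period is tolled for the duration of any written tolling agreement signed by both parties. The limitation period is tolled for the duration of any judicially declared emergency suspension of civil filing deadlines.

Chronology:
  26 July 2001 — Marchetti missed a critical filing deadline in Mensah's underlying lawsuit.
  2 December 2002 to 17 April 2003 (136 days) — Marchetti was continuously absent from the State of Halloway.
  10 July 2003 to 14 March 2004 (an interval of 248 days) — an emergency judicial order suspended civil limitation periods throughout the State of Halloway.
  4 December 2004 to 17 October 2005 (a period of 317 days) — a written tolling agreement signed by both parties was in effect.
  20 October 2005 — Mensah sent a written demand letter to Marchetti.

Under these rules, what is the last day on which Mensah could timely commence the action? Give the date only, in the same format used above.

11 February 2006

The cause of action accrued on 26 July 2001, the date of the act.
3 years from 26 July 2001 is 26 July 2004.
The emergency suspension of filing deadlines from 10 July 2003 to 14 March 2004 tolled the period for 248 days, extending the deadline to 31 March 2005.
Because the written tolling agreement ran from 4 December 2004 to 17 October 2005, the deadline is extended by 317 days to 11 February 2006.
Although the defendant's absence ran from 2 December 2002 to 17 April 2003, the stated rules do not make that a tolling event, so it is disregarded.
The other events in the timeline have no effect on the limitation period under the stated rules.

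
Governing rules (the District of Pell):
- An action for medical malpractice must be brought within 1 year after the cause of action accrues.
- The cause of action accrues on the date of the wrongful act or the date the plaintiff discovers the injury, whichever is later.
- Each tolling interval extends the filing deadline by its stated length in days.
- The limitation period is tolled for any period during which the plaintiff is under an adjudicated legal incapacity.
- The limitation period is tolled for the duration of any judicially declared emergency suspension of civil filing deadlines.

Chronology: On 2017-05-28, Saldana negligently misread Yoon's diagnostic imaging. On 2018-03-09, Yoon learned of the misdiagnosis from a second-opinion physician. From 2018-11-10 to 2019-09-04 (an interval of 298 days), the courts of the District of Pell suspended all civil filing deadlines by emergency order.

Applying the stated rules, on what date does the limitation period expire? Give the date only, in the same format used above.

Because discovery on 2018-03-09 post-dates the 2017-05-28 act, accrual under the later-of rule falls on 2018-03-09.
Adding the 1 year base period to 2018-03-09 gives a deadline of 2019-03-09, before any tolling.
Because the emergency suspension of filing deadlines ran from 2018-11-10 to 2019-09-04, the deadline is extended by 298 days to 2020-01-01.

2020-01-01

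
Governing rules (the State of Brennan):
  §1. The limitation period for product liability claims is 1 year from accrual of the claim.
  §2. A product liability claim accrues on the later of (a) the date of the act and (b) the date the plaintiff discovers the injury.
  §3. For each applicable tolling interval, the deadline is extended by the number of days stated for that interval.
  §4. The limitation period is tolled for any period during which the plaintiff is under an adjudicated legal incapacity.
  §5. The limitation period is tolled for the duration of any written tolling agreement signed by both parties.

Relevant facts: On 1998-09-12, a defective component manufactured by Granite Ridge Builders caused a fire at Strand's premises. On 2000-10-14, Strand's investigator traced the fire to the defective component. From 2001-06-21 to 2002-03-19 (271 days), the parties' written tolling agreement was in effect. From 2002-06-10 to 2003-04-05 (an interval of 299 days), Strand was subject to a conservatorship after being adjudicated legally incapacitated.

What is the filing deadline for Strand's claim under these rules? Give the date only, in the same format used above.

2003-05-07

Taking the later of the act (1998-09-12) and discovery (2000-10-14), the claim accrued on 2000-10-14.
Adding the 1 year base period to 2000-10-14 gives a deadline of 2001-10-14, before any tolling.
The written tolling agreement from 2001-06-21 to 2002-03-19 tolled the period for 271 days, extending the deadline to 2002-07-12.
Because the plaintiff's legal incapacity ran from 2002-06-10 to 2003-04-05, the deadline is extended by 299 days to 2003-05-07.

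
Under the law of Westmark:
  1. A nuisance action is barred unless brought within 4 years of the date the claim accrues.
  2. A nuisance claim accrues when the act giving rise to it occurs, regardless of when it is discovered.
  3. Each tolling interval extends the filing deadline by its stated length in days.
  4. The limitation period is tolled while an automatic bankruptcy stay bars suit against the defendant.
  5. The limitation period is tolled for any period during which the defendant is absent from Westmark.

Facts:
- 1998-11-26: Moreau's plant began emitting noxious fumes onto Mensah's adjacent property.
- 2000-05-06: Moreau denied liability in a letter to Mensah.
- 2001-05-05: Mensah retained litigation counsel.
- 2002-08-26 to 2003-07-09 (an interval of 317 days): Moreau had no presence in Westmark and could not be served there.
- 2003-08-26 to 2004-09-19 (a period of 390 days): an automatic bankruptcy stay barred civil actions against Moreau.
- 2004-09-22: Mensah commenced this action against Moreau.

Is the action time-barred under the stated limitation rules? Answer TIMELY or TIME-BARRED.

The claim accrued on 1998-11-26, the date of the act.
4 years from 1998-11-26 is 2002-11-26.
The defendant's absence from the jurisdiction from 2002-08-26 to 2003-07-09 tolled the period for 317 days, extending the deadline to 2003-10-09.
The period was tolled for 390 days by the automatic bankruptcy stay (2003-08-26 to 2004-09-19), pushing the deadline to 2004-11-02.
None of the other events listed affects the running of the period under the stated rules.
The 2004-09-22 filing precedes the 2004-11-02 deadline; the claim is timely.

TIMELY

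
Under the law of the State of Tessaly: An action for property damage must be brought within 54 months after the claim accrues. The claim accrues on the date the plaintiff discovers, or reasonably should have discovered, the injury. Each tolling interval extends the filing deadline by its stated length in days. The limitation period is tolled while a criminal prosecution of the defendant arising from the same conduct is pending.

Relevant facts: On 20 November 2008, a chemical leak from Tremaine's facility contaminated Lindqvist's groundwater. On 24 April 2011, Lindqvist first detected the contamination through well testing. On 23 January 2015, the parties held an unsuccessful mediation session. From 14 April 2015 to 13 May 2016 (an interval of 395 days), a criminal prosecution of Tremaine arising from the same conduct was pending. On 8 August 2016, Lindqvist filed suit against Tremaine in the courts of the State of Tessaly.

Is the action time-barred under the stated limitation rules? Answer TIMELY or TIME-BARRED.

TIMELY

Under the discovery rule, the claim accrued on 24 April 2011, when Lindqvist discovered the injury — not on the 20 November 2008 date of the underlying act.
The untolled deadline — 54 months after 24 April 2011 — is 24 October 2015.
The period was tolled for 395 days by the pending criminal prosecution (14 April 2015 to 13 May 2016), pushing the deadline to 22 November 2016.
Nothing else in the chronology tolls or restarts the period.
Filing on 8 August 2016 beat the 22 November 2016 deadline — the action is timely.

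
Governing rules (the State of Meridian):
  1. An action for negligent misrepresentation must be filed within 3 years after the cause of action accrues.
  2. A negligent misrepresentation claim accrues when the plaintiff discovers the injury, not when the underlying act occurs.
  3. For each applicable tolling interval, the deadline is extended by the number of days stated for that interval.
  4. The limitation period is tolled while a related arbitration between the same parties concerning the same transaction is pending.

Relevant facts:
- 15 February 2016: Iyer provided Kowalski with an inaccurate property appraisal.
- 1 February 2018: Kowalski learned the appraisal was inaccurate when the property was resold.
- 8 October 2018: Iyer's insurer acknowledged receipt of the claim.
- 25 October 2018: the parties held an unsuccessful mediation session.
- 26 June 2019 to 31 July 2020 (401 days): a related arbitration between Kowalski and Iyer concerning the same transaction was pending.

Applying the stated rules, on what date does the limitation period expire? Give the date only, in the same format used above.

9 March 2022

The claim did not accrue until Kowalski discovered the injury on 1 February 2018; the 15 February 2016 act date does not start the clock under the stated rule.
Adding the 3 years base period to 1 February 2018 gives a deadline of 1 February 2021, before any tolling.
The pending related arbitration from 26 June 2019 to 31 July 2020 tolled the period for 401 days, extending the deadline to 9 March 2022.
The other events in the timeline have no effect on the limitation period under the stated rules.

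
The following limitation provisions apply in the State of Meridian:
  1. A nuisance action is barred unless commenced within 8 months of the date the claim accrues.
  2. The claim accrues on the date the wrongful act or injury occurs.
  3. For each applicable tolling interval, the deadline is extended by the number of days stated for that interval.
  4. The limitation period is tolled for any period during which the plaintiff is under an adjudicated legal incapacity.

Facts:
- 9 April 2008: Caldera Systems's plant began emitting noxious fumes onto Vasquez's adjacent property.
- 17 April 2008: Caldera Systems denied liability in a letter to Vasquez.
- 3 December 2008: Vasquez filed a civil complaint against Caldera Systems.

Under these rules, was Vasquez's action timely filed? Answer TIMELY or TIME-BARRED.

TIMELY

The claim accrued on 9 April 2008, the date of the act.
8 months from 9 April 2008 is 9 December 2008.
Nothing else in the chronology tolls or restarts the period.
Vasquez filed on 3 December 2008, before the 9 December 2008 deadline, so the action is timely.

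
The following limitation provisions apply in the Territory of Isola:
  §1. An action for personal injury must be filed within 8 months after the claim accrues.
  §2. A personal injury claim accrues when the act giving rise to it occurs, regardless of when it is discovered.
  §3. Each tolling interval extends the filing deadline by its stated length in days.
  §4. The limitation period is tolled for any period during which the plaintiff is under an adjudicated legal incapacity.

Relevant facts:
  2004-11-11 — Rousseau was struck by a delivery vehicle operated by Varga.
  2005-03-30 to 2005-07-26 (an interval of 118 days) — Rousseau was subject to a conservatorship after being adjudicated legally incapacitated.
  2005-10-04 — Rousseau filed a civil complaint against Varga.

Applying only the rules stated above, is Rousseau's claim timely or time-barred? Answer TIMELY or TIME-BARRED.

The claim accrued on 2004-11-11, the date of the act.
Adding the 8 months base period to 2004-11-11 gives a deadline of 2005-07-11, before any tolling.
The plaintiff's legal incapacity from 2005-03-30 to 2005-07-26 tolled the period for 118 days, extending the deadline to 2005-11-06.
Filing on 2005-10-04 beat the 2005-11-06 deadline — the action is timely.

TIMELY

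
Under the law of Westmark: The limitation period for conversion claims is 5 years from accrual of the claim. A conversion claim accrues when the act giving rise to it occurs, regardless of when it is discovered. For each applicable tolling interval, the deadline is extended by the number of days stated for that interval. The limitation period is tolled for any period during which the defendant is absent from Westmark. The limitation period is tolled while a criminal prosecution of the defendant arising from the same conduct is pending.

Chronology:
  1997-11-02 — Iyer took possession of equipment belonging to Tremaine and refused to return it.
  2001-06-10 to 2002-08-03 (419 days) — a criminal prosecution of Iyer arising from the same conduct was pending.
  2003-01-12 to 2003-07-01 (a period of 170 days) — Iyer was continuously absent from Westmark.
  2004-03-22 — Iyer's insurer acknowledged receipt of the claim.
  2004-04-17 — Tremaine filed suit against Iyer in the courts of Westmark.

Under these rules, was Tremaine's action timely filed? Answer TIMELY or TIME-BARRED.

TIMELY

The claim accrued on 1997-11-02, the date of the act.
Adding the 5 years base period to 1997-11-02 gives a deadline of 2002-11-02, before any tolling.
Because the pending criminal prosecution ran from 2001-06-10 to 2002-08-03, the deadline is extended by 419 days to 2003-12-26.
The defendant's absence from the jurisdiction from 2003-01-12 to 2003-07-01 tolled the period for 170 days, extending the deadline to 2004-06-13.
Nothing else in the chronology tolls or restarts the period.
Filing on 2004-04-17 beat the 2004-06-13 deadline — the action is timely.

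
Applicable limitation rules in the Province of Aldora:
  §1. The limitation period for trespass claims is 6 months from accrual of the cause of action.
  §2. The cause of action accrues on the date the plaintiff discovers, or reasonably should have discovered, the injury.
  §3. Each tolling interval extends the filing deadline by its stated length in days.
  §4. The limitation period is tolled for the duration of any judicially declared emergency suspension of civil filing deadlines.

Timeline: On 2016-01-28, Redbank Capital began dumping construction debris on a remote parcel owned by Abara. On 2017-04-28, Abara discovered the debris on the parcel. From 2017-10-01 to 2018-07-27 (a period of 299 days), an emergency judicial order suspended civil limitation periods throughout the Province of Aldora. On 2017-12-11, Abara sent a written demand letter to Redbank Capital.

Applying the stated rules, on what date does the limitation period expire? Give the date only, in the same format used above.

2018-08-23

Under the discovery rule, the claim accrued on 2017-04-28, when Abara discovered the injury — not on the 2016-01-28 date of the underlying act.
Adding the 6 months base period to 2017-04-28 gives a deadline of 2017-10-28, before any tolling.
The emergency suspension of filing deadlines from 2017-10-01 to 2018-07-27 tolled the period for 299 days, extending the deadline to 2018-08-23.
Nothing else in the chronology tolls or restarts the period.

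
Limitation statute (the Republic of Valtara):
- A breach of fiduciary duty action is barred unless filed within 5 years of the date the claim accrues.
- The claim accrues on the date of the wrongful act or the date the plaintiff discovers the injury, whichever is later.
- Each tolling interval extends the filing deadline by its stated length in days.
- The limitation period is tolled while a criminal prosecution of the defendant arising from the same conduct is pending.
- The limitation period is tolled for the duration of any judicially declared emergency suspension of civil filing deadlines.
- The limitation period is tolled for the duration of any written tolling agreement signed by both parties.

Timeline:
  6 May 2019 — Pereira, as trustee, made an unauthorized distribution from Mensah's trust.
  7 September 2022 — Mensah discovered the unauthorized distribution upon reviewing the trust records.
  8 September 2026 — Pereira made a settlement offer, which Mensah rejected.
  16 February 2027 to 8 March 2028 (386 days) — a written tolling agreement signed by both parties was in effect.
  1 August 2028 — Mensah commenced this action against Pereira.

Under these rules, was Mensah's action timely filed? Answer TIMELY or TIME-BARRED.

The claim accrued on 7 September 2022 — the later of the 6 May 2019 act and the 7 September 2022 discovery.
5 years from 7 September 2022 is 7 September 2027.
The written tolling agreement from 16 February 2027 to 8 March 2028 tolled the period for 386 days, extending the deadline to 27 September 2028.
Nothing else in the chronology tolls or restarts the period.
Mensah filed on 1 August 2028, before the 27 September 2028 deadline, so the action is timely.

TIMELY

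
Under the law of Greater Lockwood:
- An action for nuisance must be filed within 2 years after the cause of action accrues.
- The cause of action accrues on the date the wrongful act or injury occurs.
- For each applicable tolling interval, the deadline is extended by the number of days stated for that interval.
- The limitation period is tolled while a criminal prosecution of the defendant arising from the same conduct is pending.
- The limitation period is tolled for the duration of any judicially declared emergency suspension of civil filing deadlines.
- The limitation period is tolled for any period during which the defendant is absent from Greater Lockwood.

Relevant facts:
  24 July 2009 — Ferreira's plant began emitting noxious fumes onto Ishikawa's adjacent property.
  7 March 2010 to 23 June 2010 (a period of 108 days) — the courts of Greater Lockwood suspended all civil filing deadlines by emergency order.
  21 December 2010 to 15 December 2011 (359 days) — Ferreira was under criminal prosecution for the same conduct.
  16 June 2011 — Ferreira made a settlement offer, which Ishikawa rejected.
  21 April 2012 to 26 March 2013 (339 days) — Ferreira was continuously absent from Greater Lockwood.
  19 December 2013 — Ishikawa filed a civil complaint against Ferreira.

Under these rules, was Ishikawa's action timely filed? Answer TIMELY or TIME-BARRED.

The cause of action accrued on 24 July 2009, the date of the act.
Adding the 2 years base period to 24 July 2009 gives a deadline of 24 July 2011, before any tolling.
The emergency suspension of filing deadlines from 7 March 2010 to 23 June 2010 tolled the period for 108 days, extending the deadline to 9 November 2011.
Because the pending criminal prosecution ran from 21 December 2010 to 15 December 2011, the deadline is extended by 359 days to 2 November 2012.
Because the defendant's absence from the jurisdiction ran from 21 April 2012 to 26 March 2013, the deadline is extended by 339 days to 7 October 2013.
None of the other events listed affects the running of the period under the stated rules.
Ishikawa filed on 19 December 2013, after the 7 October 2013 deadline, so the action is time-barred.

TIME-BARRED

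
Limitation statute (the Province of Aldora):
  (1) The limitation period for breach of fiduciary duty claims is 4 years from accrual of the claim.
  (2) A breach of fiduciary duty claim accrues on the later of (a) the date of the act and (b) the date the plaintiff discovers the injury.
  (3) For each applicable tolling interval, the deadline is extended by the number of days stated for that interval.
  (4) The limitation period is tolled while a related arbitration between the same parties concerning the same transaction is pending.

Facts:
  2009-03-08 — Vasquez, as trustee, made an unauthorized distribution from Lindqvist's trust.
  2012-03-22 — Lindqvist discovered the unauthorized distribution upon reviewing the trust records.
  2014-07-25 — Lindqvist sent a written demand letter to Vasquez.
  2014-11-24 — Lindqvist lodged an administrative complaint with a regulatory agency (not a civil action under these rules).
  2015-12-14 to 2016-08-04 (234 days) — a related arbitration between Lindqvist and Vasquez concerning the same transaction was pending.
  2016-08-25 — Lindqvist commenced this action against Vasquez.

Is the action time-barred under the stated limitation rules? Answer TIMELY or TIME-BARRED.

Taking the later of the act (2009-03-08) and discovery (2012-03-22), the claim accrued on 2012-03-22.
The untolled deadline — 4 years after 2012-03-22 — is 2016-03-22.
Because the pending related arbitration ran from 2015-12-14 to 2016-08-04, the deadline is extended by 234 days to 2016-11-11.
None of the other events listed affects the running of the period under the stated rules.
Filing on 2016-08-25 beat the 2016-11-11 deadline — the action is timely.

TIMELY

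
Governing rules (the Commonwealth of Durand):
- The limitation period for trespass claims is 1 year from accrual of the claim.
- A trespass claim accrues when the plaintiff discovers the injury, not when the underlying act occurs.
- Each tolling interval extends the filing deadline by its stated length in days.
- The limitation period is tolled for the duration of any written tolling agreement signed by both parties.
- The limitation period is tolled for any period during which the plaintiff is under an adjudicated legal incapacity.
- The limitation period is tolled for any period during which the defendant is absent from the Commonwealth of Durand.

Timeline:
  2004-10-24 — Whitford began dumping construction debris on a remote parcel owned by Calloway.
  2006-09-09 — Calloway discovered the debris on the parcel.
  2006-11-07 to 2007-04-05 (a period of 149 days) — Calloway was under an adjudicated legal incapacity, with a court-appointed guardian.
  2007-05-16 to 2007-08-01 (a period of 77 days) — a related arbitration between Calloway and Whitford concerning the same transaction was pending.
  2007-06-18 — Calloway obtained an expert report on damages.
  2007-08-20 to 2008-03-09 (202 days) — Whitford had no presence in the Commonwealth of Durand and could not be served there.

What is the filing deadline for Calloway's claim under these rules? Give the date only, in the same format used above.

2008-08-25

Accrual is tied to discovery, so the period began on 2006-09-09 rather than on 2004-10-24 when the act occurred.
1 year from 2006-09-09 is 2007-09-09.
Because the plaintiff's legal incapacity ran from 2006-11-07 to 2007-04-05, the deadline is extended by 149 days to 2008-02-05.
Because the defendant's absence from the jurisdiction ran from 2007-08-20 to 2008-03-09, the deadline is extended by 202 days to 2008-08-25.
No stated provision tolls the period for a pending arbitration, so the interval from 2007-05-16 to 2007-08-01 has no effect on the deadline.
The other events in the timeline have no effect on the limitation period under the stated rules.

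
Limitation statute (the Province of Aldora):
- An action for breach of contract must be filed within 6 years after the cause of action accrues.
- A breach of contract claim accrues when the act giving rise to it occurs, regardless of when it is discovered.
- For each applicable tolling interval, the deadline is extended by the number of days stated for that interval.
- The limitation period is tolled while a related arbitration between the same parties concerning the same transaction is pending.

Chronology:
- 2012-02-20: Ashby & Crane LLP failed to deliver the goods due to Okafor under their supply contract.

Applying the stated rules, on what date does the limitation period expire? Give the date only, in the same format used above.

The cause of action accrued on 2012-02-20, the date of the act.
Adding the 6 years base period to 2012-02-20 gives a deadline of 2018-02-20, before any tolling.

2018-02-20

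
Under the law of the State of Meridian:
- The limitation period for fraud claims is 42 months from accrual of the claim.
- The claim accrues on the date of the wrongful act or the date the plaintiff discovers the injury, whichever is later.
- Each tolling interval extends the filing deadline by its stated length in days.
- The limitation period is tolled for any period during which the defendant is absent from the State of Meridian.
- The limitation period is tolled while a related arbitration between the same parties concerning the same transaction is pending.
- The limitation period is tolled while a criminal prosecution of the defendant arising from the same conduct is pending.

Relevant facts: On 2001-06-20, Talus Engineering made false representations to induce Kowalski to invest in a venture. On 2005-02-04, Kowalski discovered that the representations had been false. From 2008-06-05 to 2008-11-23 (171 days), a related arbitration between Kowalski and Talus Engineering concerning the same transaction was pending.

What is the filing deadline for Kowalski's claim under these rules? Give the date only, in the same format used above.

2009-01-22

Because discovery on 2005-02-04 post-dates the 2001-06-20 act, accrual under the later-of rule falls on 2005-02-04.
The untolled deadline — 42 months after 2005-02-04 — is 2008-08-04.
The pending related arbitration from 2008-06-05 to 2008-11-23 tolled the period for 171 days, extending the deadline to 2009-01-22.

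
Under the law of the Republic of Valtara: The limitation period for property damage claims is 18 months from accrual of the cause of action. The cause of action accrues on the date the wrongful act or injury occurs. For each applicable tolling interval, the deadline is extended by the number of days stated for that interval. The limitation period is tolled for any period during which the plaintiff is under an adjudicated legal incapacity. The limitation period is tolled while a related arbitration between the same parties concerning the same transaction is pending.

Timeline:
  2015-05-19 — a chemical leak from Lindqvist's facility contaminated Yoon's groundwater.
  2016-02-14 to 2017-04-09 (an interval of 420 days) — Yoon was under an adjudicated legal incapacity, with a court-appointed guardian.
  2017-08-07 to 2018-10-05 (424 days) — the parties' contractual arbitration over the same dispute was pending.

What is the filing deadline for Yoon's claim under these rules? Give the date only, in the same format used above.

The limitation period began to run on 2015-05-19.
The untolled deadline — 18 months after 2015-05-19 — is 2016-11-19.
Because the plaintiff's legal incapacity ran from 2016-02-14 to 2017-04-09, the deadline is extended by 420 days to 2018-01-13.
The period was tolled for 424 days by the pending related arbitration (2017-08-07 to 2018-10-05), pushing the deadline to 2019-03-13.

2019-03-13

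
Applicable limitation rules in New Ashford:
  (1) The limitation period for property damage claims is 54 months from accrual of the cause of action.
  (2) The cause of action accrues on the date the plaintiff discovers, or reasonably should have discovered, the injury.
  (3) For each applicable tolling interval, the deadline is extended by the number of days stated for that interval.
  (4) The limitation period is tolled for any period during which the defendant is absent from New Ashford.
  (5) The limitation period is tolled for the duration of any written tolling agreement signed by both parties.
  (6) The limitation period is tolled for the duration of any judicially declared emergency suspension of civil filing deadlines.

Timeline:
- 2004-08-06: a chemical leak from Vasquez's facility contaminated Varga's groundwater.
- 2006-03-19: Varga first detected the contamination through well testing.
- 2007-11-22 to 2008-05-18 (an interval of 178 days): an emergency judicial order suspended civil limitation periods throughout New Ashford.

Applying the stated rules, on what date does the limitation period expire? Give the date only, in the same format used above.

The claim did not accrue until Varga discovered the injury on 2006-03-19; the 2004-08-06 act date does not start the clock under the stated rule.
Adding the 54 months base period to 2006-03-19 gives a deadline of 2010-09-19, before any tolling.
The emergency suspension of filing deadlines from 2007-11-22 to 2008-05-18 tolled the period for 178 days, extending the deadline to 2011-03-16.

2011-03-16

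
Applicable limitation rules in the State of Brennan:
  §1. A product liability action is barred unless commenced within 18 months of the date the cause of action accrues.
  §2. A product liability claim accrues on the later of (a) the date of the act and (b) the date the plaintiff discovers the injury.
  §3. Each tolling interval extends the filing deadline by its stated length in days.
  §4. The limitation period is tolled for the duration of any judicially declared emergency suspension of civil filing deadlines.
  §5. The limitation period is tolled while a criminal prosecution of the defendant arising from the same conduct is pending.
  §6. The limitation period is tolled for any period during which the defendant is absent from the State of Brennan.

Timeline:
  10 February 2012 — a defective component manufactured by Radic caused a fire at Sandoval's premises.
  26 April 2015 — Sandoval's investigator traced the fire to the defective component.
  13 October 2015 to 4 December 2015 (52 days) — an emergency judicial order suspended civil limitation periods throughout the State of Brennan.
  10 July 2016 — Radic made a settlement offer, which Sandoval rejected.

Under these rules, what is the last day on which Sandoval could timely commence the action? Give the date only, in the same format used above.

Taking the later of the act (10 February 2012) and discovery (26 April 2015), the claim accrued on 26 April 2015.
The untolled deadline — 18 months after 26 April 2015 — is 26 October 2016.
The emergency suspension of filing deadlines from 13 October 2015 to 4 December 2015 tolled the period for 52 days, extending the deadline to 17 December 2016.
None of the other events listed affects the running of the period under the stated rules.

17 December 2016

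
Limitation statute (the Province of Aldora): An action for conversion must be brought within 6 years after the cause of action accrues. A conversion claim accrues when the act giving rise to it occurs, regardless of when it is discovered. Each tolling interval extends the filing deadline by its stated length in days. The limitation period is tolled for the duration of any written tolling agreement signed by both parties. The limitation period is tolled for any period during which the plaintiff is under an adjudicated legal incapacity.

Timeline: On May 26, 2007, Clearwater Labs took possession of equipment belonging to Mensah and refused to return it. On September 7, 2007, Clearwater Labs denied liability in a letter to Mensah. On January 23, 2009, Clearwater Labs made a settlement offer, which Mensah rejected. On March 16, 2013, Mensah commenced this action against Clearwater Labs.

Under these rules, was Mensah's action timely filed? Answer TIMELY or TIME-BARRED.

The cause of action accrued on May 26, 2007, the date of the act.
The untolled deadline — 6 years after May 26, 2007 — is May 26, 2013.
The other events in the timeline have no effect on the limitation period under the stated rules.
Filing on March 16, 2013 beat the May 26, 2013 deadline — the action is timely.

TIMELY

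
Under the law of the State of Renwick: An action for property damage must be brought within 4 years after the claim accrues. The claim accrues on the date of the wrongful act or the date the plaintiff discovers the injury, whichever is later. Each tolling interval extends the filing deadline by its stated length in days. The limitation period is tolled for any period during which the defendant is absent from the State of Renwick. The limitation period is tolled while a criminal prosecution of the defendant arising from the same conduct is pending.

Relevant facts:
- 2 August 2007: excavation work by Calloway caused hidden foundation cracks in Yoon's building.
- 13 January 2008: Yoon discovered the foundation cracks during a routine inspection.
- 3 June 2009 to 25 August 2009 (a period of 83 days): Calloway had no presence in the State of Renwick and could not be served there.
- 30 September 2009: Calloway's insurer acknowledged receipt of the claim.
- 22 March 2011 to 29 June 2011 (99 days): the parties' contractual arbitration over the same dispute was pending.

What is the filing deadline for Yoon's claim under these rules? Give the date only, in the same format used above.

5 April 2012

The claim accrued on 13 January 2008 — the later of the 2 August 2007 act and the 13 January 2008 discovery.
Adding the 4 years base period to 13 January 2008 gives a deadline of 13 January 2012, before any tolling.
Because the defendant's absence from the jurisdiction ran from 3 June 2009 to 25 August 2009, the deadline is extended by 83 days to 5 April 2012.
Although a pending arbitration ran from 22 March 2011 to 29 June 2011, the stated rules do not make that a tolling event, so it is disregarded.
Nothing else in the chronology tolls or restarts the period.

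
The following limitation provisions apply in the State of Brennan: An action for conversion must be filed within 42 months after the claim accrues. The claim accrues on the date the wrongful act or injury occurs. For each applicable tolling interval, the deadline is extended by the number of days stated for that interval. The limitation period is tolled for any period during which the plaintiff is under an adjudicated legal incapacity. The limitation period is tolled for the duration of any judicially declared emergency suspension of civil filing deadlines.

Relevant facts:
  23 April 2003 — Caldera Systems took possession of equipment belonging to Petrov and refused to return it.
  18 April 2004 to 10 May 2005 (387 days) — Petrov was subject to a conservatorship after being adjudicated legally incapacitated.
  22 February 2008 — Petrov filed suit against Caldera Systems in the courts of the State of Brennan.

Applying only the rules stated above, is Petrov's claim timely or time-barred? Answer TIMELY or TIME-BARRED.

TIME-BARRED

The limitation period began to run on 23 April 2003.
Adding the 42 months base period to 23 April 2003 gives a deadline of 23 October 2006, before any tolling.
The period was tolled for 387 days by the plaintiff's legal incapacity (18 April 2004 to 10 May 2005), pushing the deadline to 14 November 2007.
Filing on 22 February 2008 missed the 14 November 2007 deadline — the action is time-barred.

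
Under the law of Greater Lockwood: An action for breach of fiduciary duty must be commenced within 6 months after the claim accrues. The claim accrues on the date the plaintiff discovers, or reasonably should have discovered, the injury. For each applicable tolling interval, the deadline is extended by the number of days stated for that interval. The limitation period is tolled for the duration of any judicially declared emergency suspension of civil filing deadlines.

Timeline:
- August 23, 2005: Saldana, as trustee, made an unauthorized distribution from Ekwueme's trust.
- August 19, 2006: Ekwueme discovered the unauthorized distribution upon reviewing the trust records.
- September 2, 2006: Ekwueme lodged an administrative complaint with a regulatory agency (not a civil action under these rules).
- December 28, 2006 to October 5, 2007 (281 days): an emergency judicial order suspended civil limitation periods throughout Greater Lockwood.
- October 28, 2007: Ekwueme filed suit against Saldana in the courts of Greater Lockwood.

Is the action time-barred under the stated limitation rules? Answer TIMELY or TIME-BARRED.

TIMELY

The claim did not accrue until Ekwueme discovered the injury on August 19, 2006; the August 23, 2005 act date does not start the clock under the stated rule.
6 months from August 19, 2006 is February 19, 2007.
The emergency suspension of filing deadlines from December 28, 2006 to October 5, 2007 tolled the period for 281 days, extending the deadline to November 27, 2007.
The other events in the timeline have no effect on the limitation period under the stated rules.
Ekwueme filed on October 28, 2007, before the November 27, 2007 deadline, so the action is timely.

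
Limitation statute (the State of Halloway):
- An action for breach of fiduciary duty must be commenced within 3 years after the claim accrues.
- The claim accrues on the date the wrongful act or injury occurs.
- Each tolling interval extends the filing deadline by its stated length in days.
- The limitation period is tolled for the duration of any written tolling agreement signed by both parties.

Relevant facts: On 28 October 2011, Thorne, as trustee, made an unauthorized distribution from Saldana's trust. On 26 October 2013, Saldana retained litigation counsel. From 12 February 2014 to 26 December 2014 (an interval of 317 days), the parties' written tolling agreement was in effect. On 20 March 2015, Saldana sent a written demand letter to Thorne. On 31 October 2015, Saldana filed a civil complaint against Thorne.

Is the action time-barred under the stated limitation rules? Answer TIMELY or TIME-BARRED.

The limitation period began to run on 28 October 2011.
The untolled deadline — 3 years after 28 October 2011 — is 28 October 2014.
The written tolling agreement from 12 February 2014 to 26 December 2014 tolled the period for 317 days, extending the deadline to 10 September 2015.
Nothing else in the chronology tolls or restarts the period.
The 31 October 2015 filing falls after the 10 September 2015 deadline; the claim is time-barred.

TIME-BARRED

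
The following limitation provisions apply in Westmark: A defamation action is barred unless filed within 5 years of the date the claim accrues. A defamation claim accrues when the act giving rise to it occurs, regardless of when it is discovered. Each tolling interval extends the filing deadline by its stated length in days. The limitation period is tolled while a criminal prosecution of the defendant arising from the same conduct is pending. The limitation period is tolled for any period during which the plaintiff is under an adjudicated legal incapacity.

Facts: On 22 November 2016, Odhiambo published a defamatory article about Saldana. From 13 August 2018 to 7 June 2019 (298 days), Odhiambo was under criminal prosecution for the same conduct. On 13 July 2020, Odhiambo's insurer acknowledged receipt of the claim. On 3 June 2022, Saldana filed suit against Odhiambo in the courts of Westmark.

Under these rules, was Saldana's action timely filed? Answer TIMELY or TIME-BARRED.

The claim accrued on 22 November 2016, when the wrongful act occurred.
Adding the 5 years base period to 22 November 2016 gives a deadline of 22 November 2021, before any tolling.
Because the pending criminal prosecution ran from 13 August 2018 to 7 June 2019, the deadline is extended by 298 days to 16 September 2022.
The other events in the timeline have no effect on the limitation period under the stated rules.
Filing on 3 June 2022 beat the 16 September 2022 deadline — the action is timely.

TIMELY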